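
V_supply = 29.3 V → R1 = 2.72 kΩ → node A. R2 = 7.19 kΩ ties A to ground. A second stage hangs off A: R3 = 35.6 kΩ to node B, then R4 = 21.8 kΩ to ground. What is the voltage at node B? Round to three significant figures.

Node A sees R2 in parallel with the series input of stage 2, R3 + R4 = 57.40 kΩ.
R2 ‖ (R3+R4) = 6.390 kΩ.
So V_A = 29.3 × 0.7014 = 20.55 V.
Then the unloaded second divider: V_B = V_A × R4/(R3+R4) = 20.55 × 0.3798 = 7.805 V.

V_B ≈ 7.81 V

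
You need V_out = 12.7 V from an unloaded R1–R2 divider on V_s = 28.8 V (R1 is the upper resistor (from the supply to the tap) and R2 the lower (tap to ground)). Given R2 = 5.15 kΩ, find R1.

R1 ≈ 6.53 kΩ

Required fraction k = V_out/V_s = 0.4410.
Rearranging, R1 = R2·(1−k)/k = 5.15 × 1.268 = 6.529 kΩ.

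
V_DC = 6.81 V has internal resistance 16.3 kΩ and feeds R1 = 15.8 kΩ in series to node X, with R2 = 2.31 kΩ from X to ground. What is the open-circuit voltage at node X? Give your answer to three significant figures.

V_th ≈ 0.457 V

R1' = 16.3 + 15.8 = 32.10 kΩ (source resistance + R1).
Open-circuit (no load on X): V_th = V_DC · R2/(R1' + R2) = 6.81 × 2.31/(32.10 + 2.31) = 0.4572 V.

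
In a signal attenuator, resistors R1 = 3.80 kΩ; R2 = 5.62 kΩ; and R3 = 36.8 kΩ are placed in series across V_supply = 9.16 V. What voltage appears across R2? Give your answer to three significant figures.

V ≈ 1.11 V

Total series resistance ΣR = 3.80 + 5.62 + 36.8 = 46.22 kΩ.
Voltage divider: V = V_supply · (5.620 / 46.22) = 9.16 × 0.1216 = 1.114 V.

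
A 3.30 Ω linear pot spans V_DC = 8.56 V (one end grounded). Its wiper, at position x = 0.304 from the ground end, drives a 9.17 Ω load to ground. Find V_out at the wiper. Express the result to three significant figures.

The pot divides into 2.297 Ω above the wiper and 1.003 Ω below.
(x·R_p) ‖ R_L = 0.9043 Ω.
Loaded-divider output: V_out = 8.56 × 0.2825 = 2.418 V.

V_out ≈ 2.42 V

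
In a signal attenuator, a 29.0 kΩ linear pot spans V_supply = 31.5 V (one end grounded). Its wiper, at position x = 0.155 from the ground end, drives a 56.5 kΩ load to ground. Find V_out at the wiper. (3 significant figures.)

Split the track: R_lower = x·R_p = 4.495 kΩ, R_upper = (1−x)·R_p = 24.50 kΩ.
(x·R_p) ‖ R_L = 4.164 kΩ.
V_out = 31.5 × 4.164/(24.50 + 4.164) = 4.575 V.

V_out ≈ 4.57 V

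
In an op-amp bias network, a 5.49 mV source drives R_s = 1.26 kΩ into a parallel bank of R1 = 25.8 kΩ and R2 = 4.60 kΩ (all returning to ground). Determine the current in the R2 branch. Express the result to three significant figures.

I ≈ 0.902 µA

Combine the parallel branches: R_p = (1/25.8 + 1/4.60)⁻¹ = 3.904 kΩ.
V_A = 5.49 × 3.904/5.164 = 4.150 mV.
Branch current I = V_A/R2 = 4.150/4.60 = 0.9023 µA.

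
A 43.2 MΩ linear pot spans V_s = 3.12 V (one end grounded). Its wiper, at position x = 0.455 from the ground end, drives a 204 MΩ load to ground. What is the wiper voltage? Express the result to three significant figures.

The pot divides into 23.54 MΩ above the wiper and 19.66 MΩ below.
Lower segment in parallel with the load: 19.66 ‖ 204 = 17.93 MΩ.
Then V_out = V_s · 17.93/(23.54 + 17.93) = 1.349 V.

V_out ≈ 1.35 V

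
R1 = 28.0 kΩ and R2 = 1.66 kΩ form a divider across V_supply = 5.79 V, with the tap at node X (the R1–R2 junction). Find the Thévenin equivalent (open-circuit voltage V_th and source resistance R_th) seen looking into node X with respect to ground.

V_th ≈ 0.324 V, R_th ≈ 1.57 kΩ

With X open, the divider is unloaded: V_th = 5.79 × 1.66/29.66 = 0.3241 V.
Zeroing V_supply shorts the top of R1 to ground, so R_th = R1 ‖ R2 = 1.567 kΩ.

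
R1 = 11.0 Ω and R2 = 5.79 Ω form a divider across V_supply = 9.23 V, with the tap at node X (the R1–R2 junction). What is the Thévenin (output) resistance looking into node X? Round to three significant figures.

R_th ≈ 3.79 Ω

With V_supply suppressed (replaced by a short), R_th = R1 ‖ R2 = (11.00 × 5.79)/(11.00 + 5.79) = 3.793 Ω.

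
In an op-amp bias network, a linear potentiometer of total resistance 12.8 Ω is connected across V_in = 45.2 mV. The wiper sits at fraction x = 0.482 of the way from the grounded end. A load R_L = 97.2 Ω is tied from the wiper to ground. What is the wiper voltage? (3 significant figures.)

Lower segment x·R_p = 6.170 Ω; upper segment (1−x)·R_p = 6.630 Ω.
(x·R_p) ‖ R_L = 5.801 Ω.
V_out = 45.2 × 5.801/(6.630 + 5.801) = 21.09 mV.

V_out ≈ 21.1 mV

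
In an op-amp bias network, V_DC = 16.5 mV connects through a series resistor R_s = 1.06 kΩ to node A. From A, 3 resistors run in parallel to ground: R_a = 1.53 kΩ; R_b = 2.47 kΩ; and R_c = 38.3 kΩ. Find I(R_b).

Combine the parallel branches: R_p = (1/1.53 + 1/2.47 + 1/38.3)⁻¹ = 0.9220 kΩ.
V_A = 16.5 × 0.9220/1.982 = 7.676 mV.
I(R_b) = V_A / R_b = 7.676/2.47 = 3.108 µA.
(Equivalently: I_total = 8.325 µA, then current-divider fraction G_k/ΣG = 0.3733.)

I ≈ 3.11 µA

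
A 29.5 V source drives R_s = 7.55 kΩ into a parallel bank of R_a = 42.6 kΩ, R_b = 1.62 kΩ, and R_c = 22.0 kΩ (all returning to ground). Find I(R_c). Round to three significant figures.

I ≈ 0.217 mA

Equivalent of the parallel group: R_p = 1.457 kΩ.
Node voltage V_A = V_supply · R_p/(R_s + R_p) = 29.5 × 0.1618 = 4.773 V.
Branch current I = V_A/R_c = 4.773/22.0 = 0.2169 mA.
(Equivalently: I_total = 3.275 mA, then current-divider fraction G_k/ΣG = 0.06624.)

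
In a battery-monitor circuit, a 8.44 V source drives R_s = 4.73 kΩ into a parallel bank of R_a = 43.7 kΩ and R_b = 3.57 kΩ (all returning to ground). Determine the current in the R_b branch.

I ≈ 0.972 mA

Equivalent of the parallel group: R_p = 3.300 kΩ.
V_A by voltage divider: V_A = 8.44 × 3.300/(4.73 + 3.300) = 3.469 V.
I(R_b) = V_A / R_b = 3.469/3.57 = 0.9716 mA.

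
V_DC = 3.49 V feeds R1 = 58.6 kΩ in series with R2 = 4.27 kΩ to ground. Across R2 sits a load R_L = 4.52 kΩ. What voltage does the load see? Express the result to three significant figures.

V_out ≈ 0.126 V

First combine the lower leg with the load: R2 ‖ R_L = 2.196 kΩ.
Voltage divider with the loaded lower leg: V_out = 3.49 × 2.196/(58.6 + 2.196) = 3.49 × 0.03612 = 0.1260 V.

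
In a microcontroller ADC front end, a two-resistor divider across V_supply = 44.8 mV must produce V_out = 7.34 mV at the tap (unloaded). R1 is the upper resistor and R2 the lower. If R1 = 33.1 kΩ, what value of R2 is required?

The divider ratio is R2/(R1+R2) = 7.34/44.8 = 0.1638.
Rearranging, R2 = R1·k/(1−k) = 33.1 × 0.1959 = 6.486 kΩ.

R2 ≈ 6.49 kΩ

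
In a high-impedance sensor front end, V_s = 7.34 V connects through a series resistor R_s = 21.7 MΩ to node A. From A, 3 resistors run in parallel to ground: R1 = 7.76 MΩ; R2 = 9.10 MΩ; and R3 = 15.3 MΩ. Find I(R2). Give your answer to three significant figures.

Parallel bank: R_p = 1/(1/7.76 + 1/9.10 + 1/15.3) = 3.288 MΩ.
Node voltage V_A = V_s · R_p/(R_s + R_p) = 7.34 × 0.1316 = 0.9659 V.
Branch current I = V_A/R2 = 0.9659/9.10 = 0.1061 µA.

I ≈ 0.106 µA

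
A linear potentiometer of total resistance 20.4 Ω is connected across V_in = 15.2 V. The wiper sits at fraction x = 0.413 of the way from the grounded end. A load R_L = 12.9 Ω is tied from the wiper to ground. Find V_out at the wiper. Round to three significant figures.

V_out ≈ 4.54 V

Lower segment x·R_p = 8.425 Ω; upper segment (1−x)·R_p = 11.97 Ω.
Lower segment in parallel with the load: 8.425 ‖ 12.9 = 5.097 Ω.
Then V_out = V_in · 5.097/(11.97 + 5.097) = 4.538 V.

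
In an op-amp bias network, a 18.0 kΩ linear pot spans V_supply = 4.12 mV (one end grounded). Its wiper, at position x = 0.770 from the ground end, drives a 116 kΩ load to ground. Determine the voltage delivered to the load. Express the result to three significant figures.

V_out ≈ 3.09 mV

The pot divides into 4.140 kΩ above the wiper and 13.86 kΩ below.
Lower segment in parallel with the load: 13.86 ‖ 116 = 12.38 kΩ.
Loaded-divider output: V_out = 4.12 × 0.7494 = 3.088 mV.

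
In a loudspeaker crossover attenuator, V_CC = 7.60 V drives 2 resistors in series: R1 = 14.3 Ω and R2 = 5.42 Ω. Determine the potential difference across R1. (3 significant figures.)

Total series resistance ΣR = 14.3 + 5.42 = 19.72 Ω.
By the voltage-divider rule, V = 7.60 × 14.30/19.72 = 5.511 V.

V ≈ 5.51 V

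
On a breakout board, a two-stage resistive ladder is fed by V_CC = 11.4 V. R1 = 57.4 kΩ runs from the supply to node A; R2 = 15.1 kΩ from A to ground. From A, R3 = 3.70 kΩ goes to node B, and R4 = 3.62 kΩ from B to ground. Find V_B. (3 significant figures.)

Looking into the second stage from A: R3 + R4 = 7.320 kΩ appears in parallel with R2.
R2 ‖ (R3+R4) = 4.930 kΩ.
First divider: V_A = V_CC · 4.930/(57.4 + 4.930) = 0.9017 V.
Stage 2 is unloaded, so V_B = V_A · R4/(R3+R4) = 0.9017 × 3.62/7.320 = 0.4459 V.

V_B ≈ 0.446 V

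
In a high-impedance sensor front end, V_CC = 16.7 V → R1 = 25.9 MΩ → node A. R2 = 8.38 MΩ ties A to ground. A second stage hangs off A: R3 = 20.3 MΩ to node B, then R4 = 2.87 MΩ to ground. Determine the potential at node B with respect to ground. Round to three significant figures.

V_B ≈ 0.397 V

Node A sees R2 in parallel with the series input of stage 2, R3 + R4 = 23.17 MΩ.
R2 ‖ (R3+R4) = 6.154 MΩ.
First divider: V_A = V_CC · 6.154/(25.9 + 6.154) = 3.206 V.
Then the unloaded second divider: V_B = V_A × R4/(R3+R4) = 3.206 × 0.1239 = 0.3972 V.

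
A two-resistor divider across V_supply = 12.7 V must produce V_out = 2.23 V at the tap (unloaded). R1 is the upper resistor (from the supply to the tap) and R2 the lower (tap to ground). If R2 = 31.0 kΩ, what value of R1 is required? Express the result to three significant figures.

R1 ≈ 146 kΩ

Required fraction k = V_out/V_supply = 0.1756.
Rearranging, R1 = R2·(1−k)/k = 31.0 × 4.695 = 145.5 kΩ.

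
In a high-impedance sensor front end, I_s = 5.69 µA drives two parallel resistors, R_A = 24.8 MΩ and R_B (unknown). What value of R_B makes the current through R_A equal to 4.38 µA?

The fraction through R_A equals R_B/(R_A+R_B).
With f = 0.7698, R_B = R_A · f/(1−f) = 24.8 × 3.344 = 82.92 MΩ.

R_B ≈ 82.9 MΩ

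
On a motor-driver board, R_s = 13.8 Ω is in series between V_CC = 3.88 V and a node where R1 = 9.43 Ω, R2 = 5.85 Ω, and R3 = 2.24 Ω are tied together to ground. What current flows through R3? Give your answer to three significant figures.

Combine the parallel branches: R_p = (1/9.43 + 1/5.85 + 1/2.24)⁻¹ = 1.382 Ω.
V_A = 3.88 × 1.382/15.18 = 0.3533 V.
I(R3) = V_A / R3 = 0.3533/2.24 = 0.1577 A.

I ≈ 0.158 A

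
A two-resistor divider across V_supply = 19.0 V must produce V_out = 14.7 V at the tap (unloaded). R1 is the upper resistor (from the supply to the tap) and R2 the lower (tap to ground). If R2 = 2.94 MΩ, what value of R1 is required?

Required fraction k = V_out/V_supply = 0.7737.
So R1 = R2 · (V_supply/V_out − 1) = 2.94 × (19.0/14.7 − 1) = 2.94 × 0.2925 = 0.8600 MΩ.

R1 ≈ 0.860 MΩ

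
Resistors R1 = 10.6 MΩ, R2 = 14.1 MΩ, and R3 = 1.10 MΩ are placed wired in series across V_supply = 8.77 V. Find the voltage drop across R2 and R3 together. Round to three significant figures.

V ≈ 5.17 V

Total series resistance ΣR = 10.6 + 14.1 + 1.10 = 25.80 MΩ.
R_{R2..R3} = 14.1 + 1.10 = 15.20 MΩ.
By the voltage-divider rule, V = 8.77 × 15.20/25.80 = 5.167 V.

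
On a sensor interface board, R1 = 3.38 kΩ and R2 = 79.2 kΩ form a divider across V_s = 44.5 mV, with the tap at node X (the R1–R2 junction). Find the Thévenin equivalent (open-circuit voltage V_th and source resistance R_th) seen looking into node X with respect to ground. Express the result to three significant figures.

V_th is the unloaded tap voltage: V_s · R2/(R1+R2) = 44.5 × 0.9591 = 42.68 mV.
Looking into X with the source shorted: R_th = R1·R2/(R1+R2) = 3.380 × 79.2/82.58 = 3.242 kΩ.

V_th ≈ 42.7 mV, R_th ≈ 3.24 kΩ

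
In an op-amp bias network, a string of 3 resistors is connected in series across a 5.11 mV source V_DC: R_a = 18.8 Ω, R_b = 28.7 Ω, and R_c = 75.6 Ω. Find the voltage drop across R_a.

Series total: ΣR = 18.8 + 28.7 + 75.6 = 123.1 Ω.
By the voltage-divider rule, V = 5.11 × 18.80/123.1 = 0.7804 mV.

V ≈ 0.780 mV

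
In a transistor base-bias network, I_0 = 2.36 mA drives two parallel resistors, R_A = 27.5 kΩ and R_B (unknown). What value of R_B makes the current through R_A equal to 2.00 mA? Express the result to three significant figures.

The fraction through R_A equals R_B/(R_A+R_B).
2.00/2.36 = R_B/(R_A + R_B) → R_B = R_A · (0.8475)/(1 − 0.8475) = 27.5 × 5.556 = 152.8 kΩ.

R_B ≈ 153 kΩ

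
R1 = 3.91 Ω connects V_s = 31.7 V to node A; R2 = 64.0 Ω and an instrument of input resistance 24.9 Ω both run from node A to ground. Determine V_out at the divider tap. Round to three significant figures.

R2 ‖ R_L = (64.0 × 24.9)/(64.0 + 24.9) = 17.93 Ω.
Now apply the divider: V_out = 31.7 × 0.8209 = 26.02 V.
(Unloaded it would be 29.9 V; the load pulls it down.)

V_out ≈ 26.0 V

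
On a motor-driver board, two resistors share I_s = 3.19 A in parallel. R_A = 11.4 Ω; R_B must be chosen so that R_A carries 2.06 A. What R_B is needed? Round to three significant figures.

Two-branch current divider: I_A = I_s · R_B/(R_A + R_B).
With f = 0.6458, R_B = R_A · f/(1−f) = 11.4 × 1.823 = 20.78 Ω.

R_B ≈ 20.8 Ω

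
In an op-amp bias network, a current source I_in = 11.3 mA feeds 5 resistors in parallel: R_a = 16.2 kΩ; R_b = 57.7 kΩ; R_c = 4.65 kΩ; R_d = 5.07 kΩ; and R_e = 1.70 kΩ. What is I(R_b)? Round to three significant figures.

ΣG = 1/16.2 + 1/57.7 + 1/4.65 + 1/5.07 + 1/1.70 = 1.080.
Current divider: I(R_b) = I_in · G_k/ΣG = 11.3 × (0.01733/1.080) = 11.3 × 0.01605 = 0.1814 mA.

I ≈ 0.181 mA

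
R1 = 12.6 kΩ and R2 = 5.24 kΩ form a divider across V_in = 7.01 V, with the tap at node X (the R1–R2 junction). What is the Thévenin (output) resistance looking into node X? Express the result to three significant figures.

With V_in suppressed (replaced by a short), R_th = R1 ‖ R2 = (12.60 × 5.24)/(12.60 + 5.24) = 3.701 kΩ.

R_th ≈ 3.70 kΩ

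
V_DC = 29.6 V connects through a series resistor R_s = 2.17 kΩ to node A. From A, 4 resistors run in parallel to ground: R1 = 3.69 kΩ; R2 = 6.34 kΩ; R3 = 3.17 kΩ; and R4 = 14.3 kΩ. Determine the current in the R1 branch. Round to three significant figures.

Equivalent of the parallel group: R_p = 1.228 kΩ.
V_A = 29.6 × 1.228/3.398 = 10.70 V.
I(R1) = V_A / R1 = 10.70/3.69 = 2.899 mA.

I ≈ 2.90 mA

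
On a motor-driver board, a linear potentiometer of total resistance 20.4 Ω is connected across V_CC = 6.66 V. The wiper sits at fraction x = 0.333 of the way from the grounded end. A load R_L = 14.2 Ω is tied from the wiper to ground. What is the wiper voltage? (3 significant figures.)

V_out ≈ 1.68 V

Split the track: R_lower = x·R_p = 6.793 Ω, R_upper = (1−x)·R_p = 13.61 Ω.
Lower segment in parallel with the load: 6.793 ‖ 14.2 = 4.595 Ω.
Loaded-divider output: V_out = 6.66 × 0.2524 = 1.681 V.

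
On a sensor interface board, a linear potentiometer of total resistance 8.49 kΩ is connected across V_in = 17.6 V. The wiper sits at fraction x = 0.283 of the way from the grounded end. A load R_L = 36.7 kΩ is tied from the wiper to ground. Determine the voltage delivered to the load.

Split the track: R_lower = x·R_p = 2.403 kΩ, R_upper = (1−x)·R_p = 6.087 kΩ.
R_L loads the lower segment: effective lower R = 2.255 kΩ.
V_out = 17.6 × 2.255/(6.087 + 2.255) = 4.757 V.

V_out ≈ 4.76 V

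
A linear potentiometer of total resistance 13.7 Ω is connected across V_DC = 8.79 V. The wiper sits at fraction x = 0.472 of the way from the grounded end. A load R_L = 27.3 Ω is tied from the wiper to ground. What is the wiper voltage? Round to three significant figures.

V_out ≈ 3.69 V

The pot divides into 7.234 Ω above the wiper and 6.466 Ω below.
R_L loads the lower segment: effective lower R = 5.228 Ω.
V_out = 8.79 × 5.228/(7.234 + 5.228) = 3.688 V.
(Unloaded: V_out = x·V_DC = 4.15 V.)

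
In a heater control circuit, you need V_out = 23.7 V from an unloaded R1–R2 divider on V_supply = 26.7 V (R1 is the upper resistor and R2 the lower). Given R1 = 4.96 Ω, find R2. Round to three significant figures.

V_out/V_supply = R2/(R1+R2) = 0.8876.
R2 = R1 · 0.8876/(1 − 0.8876) = 39.18 Ω.

R2 ≈ 39.2 Ω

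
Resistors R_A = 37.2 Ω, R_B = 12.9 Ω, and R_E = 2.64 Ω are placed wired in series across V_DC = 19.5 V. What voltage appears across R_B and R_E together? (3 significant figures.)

V ≈ 5.75 V

ΣR = 37.2 + 12.9 + 2.64 = 52.74 Ω.
R_{R_B..R_E} = 12.9 + 2.64 = 15.54 Ω.
By the voltage-divider rule, V = 19.5 × 15.54/52.74 = 5.746 V.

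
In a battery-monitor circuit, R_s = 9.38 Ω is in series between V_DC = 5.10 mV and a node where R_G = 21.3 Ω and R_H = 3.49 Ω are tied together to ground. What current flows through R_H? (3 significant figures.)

I ≈ 0.354 mA

Equivalent of the parallel group: R_p = 2.999 Ω.
V_A = 5.10 × 2.999/12.38 = 1.235 mV.
Branch current I = V_A/R_H = 1.235/3.49 = 0.3540 mA.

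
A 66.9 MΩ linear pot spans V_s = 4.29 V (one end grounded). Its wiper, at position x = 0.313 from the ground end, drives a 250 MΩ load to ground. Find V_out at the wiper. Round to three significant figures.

V_out ≈ 1.27 V

The pot divides into 45.96 MΩ above the wiper and 20.94 MΩ below.
R_L loads the lower segment: effective lower R = 19.32 MΩ.
Then V_out = V_s · 19.32/(45.96 + 19.32) = 1.270 V.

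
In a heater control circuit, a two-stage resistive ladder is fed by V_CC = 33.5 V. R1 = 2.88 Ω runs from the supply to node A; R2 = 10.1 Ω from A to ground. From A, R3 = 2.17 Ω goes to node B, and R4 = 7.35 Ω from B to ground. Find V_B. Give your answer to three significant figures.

V_B ≈ 16.3 V

Looking into the second stage from A: R3 + R4 = 9.520 Ω appears in parallel with R2.
Effective lower resistance at A: R2 ‖ 9.520 = 4.901 Ω.
First divider: V_A = V_CC · 4.901/(2.88 + 4.901) = 21.10 V.
Stage 2 is unloaded, so V_B = V_A · R4/(R3+R4) = 21.10 × 7.35/9.520 = 16.29 V.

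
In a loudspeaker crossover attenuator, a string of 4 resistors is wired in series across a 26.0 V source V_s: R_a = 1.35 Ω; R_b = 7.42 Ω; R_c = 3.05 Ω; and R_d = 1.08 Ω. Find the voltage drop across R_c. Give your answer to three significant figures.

V ≈ 6.15 V

ΣR = 1.35 + 7.42 + 3.05 + 1.08 = 12.90 Ω.
By the voltage-divider rule, V = 26.0 × 3.050/12.90 = 6.147 V.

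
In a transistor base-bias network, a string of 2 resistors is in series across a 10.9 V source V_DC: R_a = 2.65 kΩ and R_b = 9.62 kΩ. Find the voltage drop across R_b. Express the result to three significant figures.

V ≈ 8.55 V

Total series resistance ΣR = 2.65 + 9.62 = 12.27 kΩ.
Voltage divider: V = V_DC · (9.620 / 12.27) = 10.9 × 0.7840 = 8.546 V.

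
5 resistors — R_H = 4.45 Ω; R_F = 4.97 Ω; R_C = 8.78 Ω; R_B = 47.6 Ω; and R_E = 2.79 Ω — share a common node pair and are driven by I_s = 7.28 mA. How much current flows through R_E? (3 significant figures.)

I ≈ 2.84 mA

Conductances: ΣG = 1/4.45 + 1/4.97 + 1/8.78 + 1/47.6 + 1/2.79 = 0.9193 (1/Ω).
R_E takes the fraction G_k/ΣG = 0.3584/0.9193 = 0.3899, so I = 7.28 × 0.3899 = 2.839 mA.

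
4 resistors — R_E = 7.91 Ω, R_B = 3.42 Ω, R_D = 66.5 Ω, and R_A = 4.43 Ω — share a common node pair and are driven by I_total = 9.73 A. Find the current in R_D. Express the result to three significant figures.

I ≈ 0.222 A

ΣG = 1/7.91 + 1/3.42 + 1/66.5 + 1/4.43 = 0.6596.
Current divider: I(R_D) = I_total · G_k/ΣG = 9.73 × (0.01504/0.6596) = 9.73 × 0.02280 = 0.2218 A.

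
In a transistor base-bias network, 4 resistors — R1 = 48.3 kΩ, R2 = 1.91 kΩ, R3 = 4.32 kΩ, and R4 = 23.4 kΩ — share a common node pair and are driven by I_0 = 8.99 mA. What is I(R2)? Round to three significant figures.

I ≈ 5.75 mA

ΣG = 1/48.3 + 1/1.91 + 1/4.32 + 1/23.4 = 0.8185.
By the current-divider rule, I = I_0 · G_k/ΣG = 8.99 × 0.6397 = 5.751 mA.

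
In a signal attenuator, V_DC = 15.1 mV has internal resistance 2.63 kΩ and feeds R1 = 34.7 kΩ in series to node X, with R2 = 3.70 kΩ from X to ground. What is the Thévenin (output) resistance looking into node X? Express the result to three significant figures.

R_th ≈ 3.37 kΩ

R1' = 2.63 + 34.7 = 37.33 kΩ (source resistance + R1).
Zeroing V_DC shorts the top of R1' to ground, so R_th = R1' ‖ R2 = 3.366 kΩ.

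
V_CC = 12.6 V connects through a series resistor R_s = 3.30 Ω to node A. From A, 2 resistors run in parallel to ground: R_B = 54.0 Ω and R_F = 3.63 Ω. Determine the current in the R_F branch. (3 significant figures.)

Combine the parallel branches: R_p = (1/54.0 + 1/3.63)⁻¹ = 3.401 Ω.
V_A = 12.6 × 3.401/6.701 = 6.395 V.
I(R_F) = V_A / R_F = 6.395/3.63 = 1.762 A.

I ≈ 1.76 A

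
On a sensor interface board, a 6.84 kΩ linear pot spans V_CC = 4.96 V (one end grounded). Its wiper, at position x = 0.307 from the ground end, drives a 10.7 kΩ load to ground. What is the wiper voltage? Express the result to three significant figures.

The pot divides into 4.740 kΩ above the wiper and 2.100 kΩ below.
R_L loads the lower segment: effective lower R = 1.755 kΩ.
V_out = 4.96 × 1.755/(4.740 + 1.755) = 1.340 V.

V_out ≈ 1.34 V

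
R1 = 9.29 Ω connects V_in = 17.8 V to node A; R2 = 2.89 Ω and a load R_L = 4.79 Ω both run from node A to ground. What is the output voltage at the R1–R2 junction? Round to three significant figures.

The load sits in parallel with R2, giving an effective lower resistance R2' = R2·R_L/(R2+R_L) = 1.802 Ω.
Voltage divider with the loaded lower leg: V_out = 17.8 × 1.802/(9.29 + 1.802) = 17.8 × 0.1625 = 2.892 V.

V_out ≈ 2.89 V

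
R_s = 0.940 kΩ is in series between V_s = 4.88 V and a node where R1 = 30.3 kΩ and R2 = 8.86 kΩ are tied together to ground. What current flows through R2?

Equivalent of the parallel group: R_p = 6.855 kΩ.
V_A = 4.88 × 6.855/7.795 = 4.292 V.
Branch current I = V_A/R2 = 4.292/8.86 = 0.4844 mA.

I ≈ 0.484 mA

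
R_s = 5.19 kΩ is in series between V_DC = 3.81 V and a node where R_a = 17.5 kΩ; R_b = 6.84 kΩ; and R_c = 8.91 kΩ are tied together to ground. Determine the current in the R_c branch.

I ≈ 0.162 mA

Parallel bank: R_p = 1/(1/17.5 + 1/6.84 + 1/8.91) = 3.169 kΩ.
Node voltage V_A = V_DC · R_p/(R_s + R_p) = 3.81 × 0.3791 = 1.444 V.
I(R_c) = V_A / R_c = 1.444/8.91 = 0.1621 mA.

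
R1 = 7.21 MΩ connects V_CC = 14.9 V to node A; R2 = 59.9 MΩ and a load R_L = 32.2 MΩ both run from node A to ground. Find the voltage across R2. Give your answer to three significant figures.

The load sits in parallel with R2, giving an effective lower resistance R2' = R2·R_L/(R2+R_L) = 20.94 MΩ.
Voltage divider with the loaded lower leg: V_out = 14.9 × 20.94/(7.21 + 20.94) = 14.9 × 0.7439 = 11.08 V.

V_out ≈ 11.1 V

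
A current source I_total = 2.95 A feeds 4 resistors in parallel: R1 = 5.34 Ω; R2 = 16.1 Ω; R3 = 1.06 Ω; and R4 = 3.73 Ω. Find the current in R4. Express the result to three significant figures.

ΣG = 1/5.34 + 1/16.1 + 1/1.06 + 1/3.73 = 1.461.
By the current-divider rule, I = I_total · G_k/ΣG = 2.95 × 0.1835 = 0.5414 A.

I ≈ 0.541 A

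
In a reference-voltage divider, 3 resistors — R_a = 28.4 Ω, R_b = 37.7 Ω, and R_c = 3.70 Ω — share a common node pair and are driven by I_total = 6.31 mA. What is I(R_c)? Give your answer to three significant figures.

Total conductance ΣG = 1/28.4 + 1/37.7 + 1/3.70 = 0.3320 (units of 1/Ω).
R_c takes the fraction G_k/ΣG = 0.2703/0.3320 = 0.8141, so I = 6.31 × 0.8141 = 5.137 mA.

I ≈ 5.14 mA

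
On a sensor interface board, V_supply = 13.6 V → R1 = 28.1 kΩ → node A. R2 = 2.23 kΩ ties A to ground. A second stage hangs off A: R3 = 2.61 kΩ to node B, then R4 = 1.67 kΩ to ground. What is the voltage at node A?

V_A ≈ 0.674 V

Looking into the second stage from A: R3 + R4 = 4.280 kΩ appears in parallel with R2.
Effective lower resistance at A: R2 ‖ 4.280 = 1.466 kΩ.
First divider: V_A = V_supply · 1.466/(28.1 + 1.466) = 0.6744 V.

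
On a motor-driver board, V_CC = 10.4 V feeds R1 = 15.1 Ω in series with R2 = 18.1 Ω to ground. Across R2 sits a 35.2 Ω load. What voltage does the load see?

V_out ≈ 4.60 V

First combine the lower leg with the load: R2 ‖ R_L = 11.95 Ω.
Voltage divider with the loaded lower leg: V_out = 10.4 × 11.95/(15.1 + 11.95) = 10.4 × 0.4418 = 4.595 V.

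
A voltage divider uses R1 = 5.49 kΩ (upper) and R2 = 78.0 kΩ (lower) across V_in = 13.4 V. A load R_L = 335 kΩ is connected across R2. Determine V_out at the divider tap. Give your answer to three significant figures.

The load sits in parallel with R2, giving an effective lower resistance R2' = R2·R_L/(R2+R_L) = 63.27 kΩ.
Then V_out = V_in · R2'/(R1 + R2') = 13.4 × 63.27/68.76 = 12.33 V.
(Unloaded it would be 12.5 V; the load pulls it down.)

V_out ≈ 12.3 V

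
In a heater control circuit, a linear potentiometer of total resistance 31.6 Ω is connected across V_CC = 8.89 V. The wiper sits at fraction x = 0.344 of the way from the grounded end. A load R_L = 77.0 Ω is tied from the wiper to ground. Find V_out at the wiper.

The pot divides into 20.73 Ω above the wiper and 10.87 Ω below.
R_L loads the lower segment: effective lower R = 9.526 Ω.
V_out = 8.89 × 9.526/(20.73 + 9.526) = 2.799 V.

V_out ≈ 2.80 V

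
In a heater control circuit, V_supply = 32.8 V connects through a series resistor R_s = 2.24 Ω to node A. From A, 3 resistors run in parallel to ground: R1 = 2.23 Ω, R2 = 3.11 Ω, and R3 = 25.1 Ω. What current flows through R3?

I ≈ 0.464 A

Combine the parallel branches: R_p = (1/2.23 + 1/3.11 + 1/25.1)⁻¹ = 1.235 Ω.
V_A = 32.8 × 1.235/3.475 = 11.66 V.
Branch current I = V_A/R3 = 11.66/25.1 = 0.4644 A.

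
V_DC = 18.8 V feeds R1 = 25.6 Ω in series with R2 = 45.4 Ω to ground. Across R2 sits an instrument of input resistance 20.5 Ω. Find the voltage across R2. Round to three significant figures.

V_out ≈ 6.68 V

R2 ‖ R_L = (45.4 × 20.5)/(45.4 + 20.5) = 14.12 Ω.
Then V_out = V_DC · R2'/(R1 + R2') = 18.8 × 14.12/39.72 = 6.684 V.
(Unloaded it would be 12.0 V; the load pulls it down.)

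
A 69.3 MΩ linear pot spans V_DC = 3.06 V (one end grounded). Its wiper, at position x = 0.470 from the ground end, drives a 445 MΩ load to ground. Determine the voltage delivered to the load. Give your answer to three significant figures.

Split the track: R_lower = x·R_p = 32.57 MΩ, R_upper = (1−x)·R_p = 36.73 MΩ.
Lower segment in parallel with the load: 32.57 ‖ 445 = 30.35 MΩ.
V_out = 3.06 × 30.35/(36.73 + 30.35) = 1.384 V.

V_out ≈ 1.38 V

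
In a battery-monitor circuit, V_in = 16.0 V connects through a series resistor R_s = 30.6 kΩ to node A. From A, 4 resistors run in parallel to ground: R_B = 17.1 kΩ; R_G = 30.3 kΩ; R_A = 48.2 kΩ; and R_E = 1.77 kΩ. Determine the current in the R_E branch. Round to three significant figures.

I ≈ 0.416 mA

Parallel bank: R_p = 1/(1/17.1 + 1/30.3 + 1/48.2 + 1/1.77) = 1.477 kΩ.
Node voltage V_A = V_in · R_p/(R_s + R_p) = 16.0 × 0.04604 = 0.7366 V.
I(R_E) = V_A / R_E = 0.7366/1.77 = 0.4161 mA.
(Equivalently: I_total = 0.4988 mA, then current-divider fraction G_k/ΣG = 0.8343.)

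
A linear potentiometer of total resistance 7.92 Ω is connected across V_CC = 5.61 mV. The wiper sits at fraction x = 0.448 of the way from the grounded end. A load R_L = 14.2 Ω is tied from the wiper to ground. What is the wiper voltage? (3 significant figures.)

V_out ≈ 2.21 mV

Split the track: R_lower = x·R_p = 3.548 Ω, R_upper = (1−x)·R_p = 4.372 Ω.
Lower segment in parallel with the load: 3.548 ‖ 14.2 = 2.839 Ω.
Then V_out = V_CC · 2.839/(4.372 + 2.839) = 2.209 mV.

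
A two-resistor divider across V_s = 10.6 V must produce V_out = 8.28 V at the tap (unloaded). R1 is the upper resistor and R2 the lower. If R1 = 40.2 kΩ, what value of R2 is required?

R2 ≈ 143 kΩ

Required fraction k = V_out/V_s = 0.7811.
So R2 = R1 · V_out/(V_s − V_out) = 40.2 × 8.28/(10.6 − 8.28) = 40.2 × 3.569 = 143.5 kΩ.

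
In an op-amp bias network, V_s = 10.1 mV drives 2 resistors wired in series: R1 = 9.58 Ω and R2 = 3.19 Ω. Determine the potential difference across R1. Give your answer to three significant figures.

V ≈ 7.58 mV

Total series resistance ΣR = 9.58 + 3.19 = 12.77 Ω.
V = V_s · R/ΣR = 10.1 × 0.7502 = 7.577 mV.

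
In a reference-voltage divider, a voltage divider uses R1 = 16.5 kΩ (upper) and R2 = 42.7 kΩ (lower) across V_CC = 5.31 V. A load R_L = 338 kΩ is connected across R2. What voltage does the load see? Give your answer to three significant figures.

First combine the lower leg with the load: R2 ‖ R_L = 37.91 kΩ.
Voltage divider with the loaded lower leg: V_out = 5.31 × 37.91/(16.5 + 37.91) = 5.31 × 0.6968 = 3.700 V.
(Unloaded it would be 3.83 V; the load pulls it down.)

V_out ≈ 3.70 V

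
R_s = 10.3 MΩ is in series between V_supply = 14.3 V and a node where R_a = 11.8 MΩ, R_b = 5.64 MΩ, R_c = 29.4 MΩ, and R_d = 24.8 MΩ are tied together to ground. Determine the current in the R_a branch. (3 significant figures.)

I ≈ 0.271 µA

Equivalent of the parallel group: R_p = 2.973 MΩ.
Node voltage V_A = V_supply · R_p/(R_s + R_p) = 14.3 × 0.2240 = 3.203 V.
I(R_a) = V_A / R_a = 3.203/11.8 = 0.2714 µA.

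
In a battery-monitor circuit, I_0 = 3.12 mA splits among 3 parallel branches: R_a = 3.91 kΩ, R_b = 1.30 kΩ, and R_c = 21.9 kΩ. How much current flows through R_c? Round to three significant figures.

I ≈ 0.133 mA

Total conductance ΣG = 1/3.91 + 1/1.30 + 1/21.9 = 1.071 (units of 1/kΩ).
By the current-divider rule, I = I_0 · G_k/ΣG = 3.12 × 0.04265 = 0.1331 mA.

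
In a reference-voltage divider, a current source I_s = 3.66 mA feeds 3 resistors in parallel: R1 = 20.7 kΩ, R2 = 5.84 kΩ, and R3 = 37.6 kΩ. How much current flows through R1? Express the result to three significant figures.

Total conductance ΣG = 1/20.7 + 1/5.84 + 1/37.6 = 0.2461 (units of 1/kΩ).
R1 takes the fraction G_k/ΣG = 0.04831/0.2461 = 0.1963, so I = 3.66 × 0.1963 = 0.7183 mA.

I ≈ 0.718 mA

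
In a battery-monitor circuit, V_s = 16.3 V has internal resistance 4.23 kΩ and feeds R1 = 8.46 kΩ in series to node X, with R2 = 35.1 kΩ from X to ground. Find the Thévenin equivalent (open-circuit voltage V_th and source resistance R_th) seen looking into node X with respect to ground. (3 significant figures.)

V_th ≈ 12.0 V, R_th ≈ 9.32 kΩ

R1' = 4.23 + 8.46 = 12.69 kΩ (source resistance + R1).
V_th is the unloaded tap voltage: V_s · R2/(R1'+R2) = 16.3 × 0.7345 = 11.97 V.
Zeroing V_s shorts the top of R1' to ground, so R_th = R1' ‖ R2 = 9.320 kΩ.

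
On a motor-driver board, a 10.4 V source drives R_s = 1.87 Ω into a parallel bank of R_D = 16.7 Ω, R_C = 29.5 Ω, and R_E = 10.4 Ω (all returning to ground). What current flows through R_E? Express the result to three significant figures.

Equivalent of the parallel group: R_p = 5.265 Ω.
V_A = 10.4 × 5.265/7.135 = 7.674 V.
Branch current I = V_A/R_E = 7.674/10.4 = 0.7379 A.

I ≈ 0.738 A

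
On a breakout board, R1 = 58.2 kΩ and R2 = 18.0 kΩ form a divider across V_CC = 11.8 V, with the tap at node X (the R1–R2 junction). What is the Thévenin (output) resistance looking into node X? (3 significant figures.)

Looking into X with the source shorted: R_th = R1·R2/(R1+R2) = 58.20 × 18.0/76.20 = 13.75 kΩ.

R_th ≈ 13.7 kΩ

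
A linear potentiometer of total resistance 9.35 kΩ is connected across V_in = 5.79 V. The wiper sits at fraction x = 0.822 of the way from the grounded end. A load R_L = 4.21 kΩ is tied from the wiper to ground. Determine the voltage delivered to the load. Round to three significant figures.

V_out ≈ 3.59 V

The pot divides into 1.664 kΩ above the wiper and 7.686 kΩ below.
R_L loads the lower segment: effective lower R = 2.720 kΩ.
V_out = 5.79 × 2.720/(1.664 + 2.720) = 3.592 V.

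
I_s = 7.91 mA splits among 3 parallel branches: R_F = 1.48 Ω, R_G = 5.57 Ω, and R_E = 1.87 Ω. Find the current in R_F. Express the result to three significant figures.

I ≈ 3.85 mA

ΣG = 1/1.48 + 1/5.57 + 1/1.87 = 1.390.
R_F takes the fraction G_k/ΣG = 0.6757/1.390 = 0.4861, so I = 7.91 × 0.4861 = 3.845 mA.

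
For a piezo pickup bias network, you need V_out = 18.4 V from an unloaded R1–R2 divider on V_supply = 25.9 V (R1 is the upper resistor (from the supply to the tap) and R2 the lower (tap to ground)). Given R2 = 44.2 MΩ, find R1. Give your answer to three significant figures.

V_out/V_supply = R2/(R1+R2) = 0.7104.
R1 = R2·(1/k − 1) = 44.2 × 0.4076 = 18.02 MΩ.

R1 ≈ 18.0 MΩ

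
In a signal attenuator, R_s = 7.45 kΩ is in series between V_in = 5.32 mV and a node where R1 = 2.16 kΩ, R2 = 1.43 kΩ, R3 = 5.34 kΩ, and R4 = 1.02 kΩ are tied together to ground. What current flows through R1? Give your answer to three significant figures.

I ≈ 0.134 µA

Combine the parallel branches: R_p = (1/2.16 + 1/1.43 + 1/5.34 + 1/1.02)⁻¹ = 0.4292 kΩ.
V_A = 5.32 × 0.4292/7.879 = 0.2898 mV.
I(R1) = V_A / R1 = 0.2898/2.16 = 0.1342 µA.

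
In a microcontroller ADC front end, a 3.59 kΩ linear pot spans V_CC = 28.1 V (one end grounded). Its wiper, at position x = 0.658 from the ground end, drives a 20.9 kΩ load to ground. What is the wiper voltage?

The pot divides into 1.228 kΩ above the wiper and 2.362 kΩ below.
Lower segment in parallel with the load: 2.362 ‖ 20.9 = 2.122 kΩ.
Then V_out = V_CC · 2.122/(1.228 + 2.122) = 17.80 V.

V_out ≈ 17.8 V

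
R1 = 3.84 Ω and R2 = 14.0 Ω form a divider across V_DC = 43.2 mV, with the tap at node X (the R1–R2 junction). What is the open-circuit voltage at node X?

V_th ≈ 33.9 mV

With X open, the divider is unloaded: V_th = 43.2 × 14.0/17.84 = 33.90 mV.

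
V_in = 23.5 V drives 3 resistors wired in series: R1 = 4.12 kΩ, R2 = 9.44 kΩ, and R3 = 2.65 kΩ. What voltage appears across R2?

ΣR = 4.12 + 9.44 + 2.65 = 16.21 kΩ.
By the voltage-divider rule, V = 23.5 × 9.440/16.21 = 13.69 V.

V ≈ 13.7 V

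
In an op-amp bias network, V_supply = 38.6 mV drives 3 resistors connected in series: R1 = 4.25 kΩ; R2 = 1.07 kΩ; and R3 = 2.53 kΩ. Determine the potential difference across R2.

ΣR = 4.25 + 1.07 + 2.53 = 7.850 kΩ.
V = V_supply · R/ΣR = 38.6 × 0.1363 = 5.261 mV.

V ≈ 5.26 mV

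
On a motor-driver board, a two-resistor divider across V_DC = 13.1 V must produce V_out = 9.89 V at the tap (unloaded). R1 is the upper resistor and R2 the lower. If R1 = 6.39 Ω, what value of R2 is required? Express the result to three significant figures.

V_out/V_DC = R2/(R1+R2) = 0.7550.
R2 = R1 · 0.7550/(1 − 0.7550) = 19.69 Ω.

R2 ≈ 19.7 Ω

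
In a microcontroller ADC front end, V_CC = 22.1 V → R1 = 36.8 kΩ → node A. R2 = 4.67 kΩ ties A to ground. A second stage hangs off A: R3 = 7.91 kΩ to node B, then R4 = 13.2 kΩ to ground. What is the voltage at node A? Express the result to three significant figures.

V_A ≈ 2.08 V

Node A sees R2 in parallel with the series input of stage 2, R3 + R4 = 21.11 kΩ.
Effective lower resistance at A: R2 ‖ 21.11 = 3.824 kΩ.
So V_A = 22.1 × 0.09413 = 2.080 V.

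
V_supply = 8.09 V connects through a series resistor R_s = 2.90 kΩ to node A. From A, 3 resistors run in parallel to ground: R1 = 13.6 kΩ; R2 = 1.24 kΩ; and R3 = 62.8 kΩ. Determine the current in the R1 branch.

I ≈ 0.165 mA

Parallel bank: R_p = 1/(1/13.6 + 1/1.24 + 1/62.8) = 1.116 kΩ.
V_A = 8.09 × 1.116/4.016 = 2.248 V.
Branch current I = V_A/R1 = 2.248/13.6 = 0.1653 mA.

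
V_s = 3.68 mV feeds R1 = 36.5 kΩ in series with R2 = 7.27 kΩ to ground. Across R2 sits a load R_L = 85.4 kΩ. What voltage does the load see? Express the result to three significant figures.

First combine the lower leg with the load: R2 ‖ R_L = 6.700 kΩ.
Now apply the divider: V_out = 3.68 × 0.1551 = 0.5707 mV.

V_out ≈ 0.571 mV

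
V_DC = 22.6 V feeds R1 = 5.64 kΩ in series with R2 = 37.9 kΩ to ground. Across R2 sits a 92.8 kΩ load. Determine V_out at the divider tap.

First combine the lower leg with the load: R2 ‖ R_L = 26.91 kΩ.
Then V_out = V_DC · R2'/(R1 + R2') = 22.6 × 26.91/32.55 = 18.68 V.

V_out ≈ 18.7 V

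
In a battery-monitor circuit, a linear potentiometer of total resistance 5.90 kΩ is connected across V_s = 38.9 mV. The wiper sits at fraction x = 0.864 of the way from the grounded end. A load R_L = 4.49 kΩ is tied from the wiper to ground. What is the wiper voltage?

V_out ≈ 29.1 mV

The pot divides into 0.8024 kΩ above the wiper and 5.098 kΩ below.
R_L loads the lower segment: effective lower R = 2.387 kΩ.
Then V_out = V_s · 2.387/(0.8024 + 2.387) = 29.11 mV.
(Unloaded: V_out = x·V_s = 33.6 mV.)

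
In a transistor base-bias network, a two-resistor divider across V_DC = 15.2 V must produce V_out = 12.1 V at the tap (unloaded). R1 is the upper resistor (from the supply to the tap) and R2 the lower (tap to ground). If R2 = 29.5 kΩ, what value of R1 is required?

R1 ≈ 7.56 kΩ

V_out/V_DC = R2/(R1+R2) = 0.7961.
R1 = R2·(1/k − 1) = 29.5 × 0.2562 = 7.558 kΩ.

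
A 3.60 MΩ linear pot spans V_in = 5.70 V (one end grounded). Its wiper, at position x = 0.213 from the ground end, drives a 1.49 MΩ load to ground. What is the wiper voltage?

V_out ≈ 0.864 V

Lower segment x·R_p = 0.7668 MΩ; upper segment (1−x)·R_p = 2.833 MΩ.
Lower segment in parallel with the load: 0.7668 ‖ 1.49 = 0.5063 MΩ.
Then V_out = V_in · 0.5063/(2.833 + 0.5063) = 0.8641 V.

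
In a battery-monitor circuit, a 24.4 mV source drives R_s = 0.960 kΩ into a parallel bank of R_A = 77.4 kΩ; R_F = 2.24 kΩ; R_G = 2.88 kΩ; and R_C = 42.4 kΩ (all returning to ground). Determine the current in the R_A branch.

Equivalent of the parallel group: R_p = 1.205 kΩ.
V_A by voltage divider: V_A = 24.4 × 1.205/(0.960 + 1.205) = 13.58 mV.
Branch current I = V_A/R_A = 13.58/77.4 = 0.1754 µA.

I ≈ 0.175 µA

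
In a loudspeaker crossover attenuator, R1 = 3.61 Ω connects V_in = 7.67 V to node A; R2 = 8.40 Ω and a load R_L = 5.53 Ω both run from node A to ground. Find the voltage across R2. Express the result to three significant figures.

V_out ≈ 3.68 V

First combine the lower leg with the load: R2 ‖ R_L = 3.335 Ω.
Now apply the divider: V_out = 7.67 × 0.4802 = 3.683 V.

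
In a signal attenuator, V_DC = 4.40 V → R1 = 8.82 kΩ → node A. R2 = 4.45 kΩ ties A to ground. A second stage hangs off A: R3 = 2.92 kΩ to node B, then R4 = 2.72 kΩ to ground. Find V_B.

Node A sees R2 in parallel with the series input of stage 2, R3 + R4 = 5.640 kΩ.
Effective lower resistance at A: R2 ‖ 5.640 = 2.487 kΩ.
So V_A = 4.40 × 0.2200 = 0.9679 V.
V_B = V_A × 0.4823 = 0.4668 V.

V_B ≈ 0.467 V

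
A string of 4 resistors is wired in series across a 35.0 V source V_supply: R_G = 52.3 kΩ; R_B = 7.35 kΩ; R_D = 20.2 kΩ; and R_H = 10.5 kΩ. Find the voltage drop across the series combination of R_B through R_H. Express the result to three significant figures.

ΣR = 52.3 + 7.35 + 20.2 + 10.5 = 90.35 kΩ.
R_{R_B..R_H} = 7.35 + 20.2 + 10.5 = 38.05 kΩ.
By the voltage-divider rule, V = 35.0 × 38.05/90.35 = 14.74 V.

V ≈ 14.7 V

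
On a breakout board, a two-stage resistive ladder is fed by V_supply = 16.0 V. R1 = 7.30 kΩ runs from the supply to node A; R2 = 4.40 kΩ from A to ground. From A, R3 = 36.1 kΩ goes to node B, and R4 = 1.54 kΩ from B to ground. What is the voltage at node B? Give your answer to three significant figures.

Looking into the second stage from A: R3 + R4 = 37.64 kΩ appears in parallel with R2.
Effective lower resistance at A: R2 ‖ 37.64 = 3.939 kΩ.
First divider: V_A = V_supply · 3.939/(7.30 + 3.939) = 5.608 V.
Stage 2 is unloaded, so V_B = V_A · R4/(R3+R4) = 5.608 × 1.54/37.64 = 0.2294 V.

V_B ≈ 0.229 V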